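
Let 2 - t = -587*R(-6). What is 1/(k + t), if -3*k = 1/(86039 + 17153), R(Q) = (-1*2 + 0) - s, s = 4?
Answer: -309576/1089707521 ≈ -0.00028409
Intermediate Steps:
R(Q) = -6 (R(Q) = (-1*2 + 0) - 1*4 = (-2 + 0) - 4 = -2 - 4 = -6)
k = -1/309576 (k = -1/(3*(86039 + 17153)) = -1/3/103192 = -1/3*1/103192 = -1/309576 ≈ -3.2302e-6)
t = -3520 (t = 2 - (-587)*(-6) = 2 - 1*3522 = 2 - 3522 = -3520)
1/(k + t) = 1/(-1/309576 - 3520) = 1/(-1089707521/309576) = -309576/1089707521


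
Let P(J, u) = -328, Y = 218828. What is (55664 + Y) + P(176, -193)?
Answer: 274164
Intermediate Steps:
(55664 + Y) + P(176, -193) = (55664 + 218828) - 328 = 274492 - 328 = 274164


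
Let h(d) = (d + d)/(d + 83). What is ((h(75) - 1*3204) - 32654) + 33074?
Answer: -219861/79 ≈ -2783.1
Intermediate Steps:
h(d) = 2*d/(83 + d) (h(d) = (2*d)/(83 + d) = 2*d/(83 + d))
((h(75) - 1*3204) - 32654) + 33074 = ((2*75/(83 + 75) - 1*3204) - 32654) + 33074 = ((2*75/158 - 3204) - 32654) + 33074 = ((2*75*(1/158) - 3204) - 32654) + 33074 = ((75/79 - 3204) - 32654) + 33074 = (-253041/79 - 32654) + 33074 = -2832707/79 + 33074 = -219861/79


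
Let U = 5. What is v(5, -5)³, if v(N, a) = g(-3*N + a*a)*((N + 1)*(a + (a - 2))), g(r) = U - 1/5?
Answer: -5159780352/125 ≈ -4.1278e+7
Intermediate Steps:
g(r) = 24/5 (g(r) = 5 - 1/5 = 5 - 1*⅕ = 5 - ⅕ = 24/5)
v(N, a) = 24*(1 + N)*(-2 + 2*a)/5 (v(N, a) = 24*((N + 1)*(a + (a - 2)))/5 = 24*((1 + N)*(a + (-2 + a)))/5 = 24*((1 + N)*(-2 + 2*a))/5 = 24*(1 + N)*(-2 + 2*a)/5)
v(5, -5)³ = (-48/5 - 48/5*5 + (48/5)*(-5) + (48/5)*5*(-5))³ = (-48/5 - 48 - 48 - 240)³ = (-1728/5)³ = -5159780352/125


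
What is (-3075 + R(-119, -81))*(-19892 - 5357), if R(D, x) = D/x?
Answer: 6285890044/81 ≈ 7.7604e+7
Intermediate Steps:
(-3075 + R(-119, -81))*(-19892 - 5357) = (-3075 - 119/(-81))*(-19892 - 5357) = (-3075 - 119*(-1/81))*(-25249) = (-3075 + 119/81)*(-25249) = -248956/81*(-25249) = 6285890044/81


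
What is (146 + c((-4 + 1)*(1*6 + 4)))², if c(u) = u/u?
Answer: 21609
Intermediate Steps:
c(u) = 1
(146 + c((-4 + 1)*(1*6 + 4)))² = (146 + 1)² = 147² = 21609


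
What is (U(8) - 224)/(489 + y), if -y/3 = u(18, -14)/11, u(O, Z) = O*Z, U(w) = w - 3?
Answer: -803/2045 ≈ -0.39266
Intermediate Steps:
U(w) = -3 + w
y = 756/11 (y = -3*18*(-14)/11 = -(-756)/11 = -3*(-252/11) = 756/11 ≈ 68.727)
(U(8) - 224)/(489 + y) = ((-3 + 8) - 224)/(489 + 756/11) = (5 - 224)/(6135/11) = -219*11/6135 = -803/2045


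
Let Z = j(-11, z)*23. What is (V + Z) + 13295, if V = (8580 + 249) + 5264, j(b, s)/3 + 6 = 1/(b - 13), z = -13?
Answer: 215769/8 ≈ 26971.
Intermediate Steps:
j(b, s) = -18 + 3/(-13 + b) (j(b, s) = -18 + 3/(b - 13) = -18 + 3/(-13 + b))
Z = -3335/8 (Z = (3*(79 - 6*(-11))/(-13 - 11))*23 = (3*(79 + 66)/(-24))*23 = (3*(-1/24)*145)*23 = -145/8*23 = -3335/8 ≈ -416.88)
V = 14093 (V = 8829 + 5264 = 14093)
(V + Z) + 13295 = (14093 - 3335/8) + 13295 = 109409/8 + 13295 = 215769/8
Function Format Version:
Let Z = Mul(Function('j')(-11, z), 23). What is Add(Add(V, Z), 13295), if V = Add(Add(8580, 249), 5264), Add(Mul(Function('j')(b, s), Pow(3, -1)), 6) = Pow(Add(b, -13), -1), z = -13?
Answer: Rational(215769, 8) ≈ 26971.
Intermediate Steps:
Function('j')(b, s) = Add(-18, Mul(3, Pow(Add(-13, b), -1))) (Function('j')(b, s) = Add(-18, Mul(3, Pow(Add(b, -13), -1))) = Add(-18, Mul(3, Pow(Add(-13, b), -1))))
Z = Rational(-3335, 8) (Z = Mul(Mul(3, Pow(Add(-13, -11), -1), Add(79, Mul(-6, -11))), 23) = Mul(Mul(3, Pow(-24, -1), Add(79, 66)), 23) = Mul(Mul(3, Rational(-1, 24), 145), 23) = Mul(Rational(-145, 8), 23) = Rational(-3335, 8) ≈ -416.88)
V = 14093 (V = Add(8829, 5264) = 14093)
Add(Add(V, Z), 13295) = Add(Add(14093, Rational(-3335, 8)), 13295) = Add(Rational(109409, 8), 13295) = Rational(215769, 8)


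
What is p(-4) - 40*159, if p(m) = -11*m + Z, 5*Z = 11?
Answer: -31569/5 ≈ -6313.8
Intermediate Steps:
Z = 11/5 (Z = (⅕)*11 = 11/5 ≈ 2.2000)
p(m) = 11/5 - 11*m (p(m) = -11*m + 11/5 = 11/5 - 11*m)
p(-4) - 40*159 = (11/5 - 11*(-4)) - 40*159 = (11/5 + 44) - 6360 = 231/5 - 6360 = -31569/5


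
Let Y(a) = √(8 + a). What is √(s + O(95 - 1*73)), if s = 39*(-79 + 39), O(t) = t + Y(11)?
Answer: √(-1538 + √19) ≈ 39.162*I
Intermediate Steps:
O(t) = t + √19 (O(t) = t + √(8 + 11) = t + √19)
s = -1560 (s = 39*(-40) = -1560)
√(s + O(95 - 1*73)) = √(-1560 + ((95 - 1*73) + √19)) = √(-1560 + ((95 - 73) + √19)) = √(-1560 + (22 + √19)) = √(-1538 + √19)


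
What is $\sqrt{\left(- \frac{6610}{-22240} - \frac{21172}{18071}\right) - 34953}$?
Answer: $\frac{i \sqrt{3528655626681657721}}{10047476} \approx 186.96 i$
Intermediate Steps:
$\sqrt{\left(- \frac{6610}{-22240} - \frac{21172}{18071}\right) - 34953} = \sqrt{\left(\left(-6610\right) \left(- \frac{1}{22240}\right) - \frac{21172}{18071}\right) - 34953} = \sqrt{\left(\frac{661}{2224} - \frac{21172}{18071}\right) - 34953} = \sqrt{- \frac{35141597}{40189904} - 34953} = \sqrt{- \frac{1404792856109}{40189904}} = \frac{i \sqrt{3528655626681657721}}{10047476}$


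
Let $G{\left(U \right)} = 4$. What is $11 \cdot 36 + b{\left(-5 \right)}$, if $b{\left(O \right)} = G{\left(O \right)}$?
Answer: $400$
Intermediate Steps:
$b{\left(O \right)} = 4$
$11 \cdot 36 + b{\left(-5 \right)} = 11 \cdot 36 + 4 = 396 + 4 = 400$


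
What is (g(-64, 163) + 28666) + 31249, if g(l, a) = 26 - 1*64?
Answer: 59877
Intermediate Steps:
g(l, a) = -38 (g(l, a) = 26 - 64 = -38)
(g(-64, 163) + 28666) + 31249 = (-38 + 28666) + 31249 = 28628 + 31249 = 59877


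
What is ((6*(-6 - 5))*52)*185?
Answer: -634920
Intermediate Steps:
((6*(-6 - 5))*52)*185 = ((6*(-11))*52)*185 = -66*52*185 = -3432*185 = -634920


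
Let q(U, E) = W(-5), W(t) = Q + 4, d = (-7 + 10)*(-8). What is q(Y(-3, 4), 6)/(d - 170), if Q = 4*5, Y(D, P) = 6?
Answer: -12/97 ≈ -0.12371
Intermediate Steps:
Q = 20
d = -24 (d = 3*(-8) = -24)
W(t) = 24 (W(t) = 20 + 4 = 24)
q(U, E) = 24
q(Y(-3, 4), 6)/(d - 170) = 24/(-24 - 170) = 24/(-194) = -1/194*24 = -12/97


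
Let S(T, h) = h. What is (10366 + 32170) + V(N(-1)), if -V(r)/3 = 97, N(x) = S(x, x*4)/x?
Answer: 42245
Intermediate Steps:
N(x) = 4 (N(x) = (x*4)/x = (4*x)/x = 4)
V(r) = -291 (V(r) = -3*97 = -291)
(10366 + 32170) + V(N(-1)) = (10366 + 32170) - 291 = 42536 - 291 = 42245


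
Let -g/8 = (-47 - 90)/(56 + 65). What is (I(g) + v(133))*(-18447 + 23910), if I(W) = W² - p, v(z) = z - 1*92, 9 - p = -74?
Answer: 3202924122/14641 ≈ 2.1876e+5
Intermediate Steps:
p = 83 (p = 9 - 1*(-74) = 9 + 74 = 83)
g = 1096/121 (g = -8*(-47 - 90)/(56 + 65) = -(-1096)/121 = -8*(-137/121) = 1096/121 ≈ 9.0578)
v(z) = -92 + z (v(z) = z - 92 = -92 + z)
I(W) = -83 + W² (I(W) = W² - 1*83 = W² - 83 = -83 + W²)
(I(g) + v(133))*(-18447 + 23910) = ((-83 + (1096/121)²) + (-92 + 133))*(-18447 + 23910) = ((-83 + 1201216/14641) + 41)*5463 = (-13987/14641 + 41)*5463 = (586294/14641)*5463 = 3202924122/14641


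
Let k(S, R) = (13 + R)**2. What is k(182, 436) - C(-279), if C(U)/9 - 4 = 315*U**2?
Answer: -220477670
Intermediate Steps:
C(U) = 36 + 2835*U**2 (C(U) = 36 + 9*(315*U**2) = 36 + 2835*U**2)
k(182, 436) - C(-279) = (13 + 436)**2 - (36 + 2835*(-279)**2) = 449**2 - (36 + 2835*77841) = 201601 - (36 + 220679235) = 201601 - 1*220679271 = 201601 - 220679271 = -220477670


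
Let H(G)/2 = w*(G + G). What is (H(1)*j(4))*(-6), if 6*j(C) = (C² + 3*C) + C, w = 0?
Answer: 0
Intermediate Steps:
j(C) = C²/6 + 2*C/3 (j(C) = ((C² + 3*C) + C)/6 = (C² + 4*C)/6 = C²/6 + 2*C/3)
H(G) = 0 (H(G) = 2*(0*(G + G)) = 2*(0*(2*G)) = 2*0 = 0)
(H(1)*j(4))*(-6) = (0*((⅙)*4*(4 + 4)))*(-6) = (0*((⅙)*4*8))*(-6) = (0*(16/3))*(-6) = 0*(-6) = 0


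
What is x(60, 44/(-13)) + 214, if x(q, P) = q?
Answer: 274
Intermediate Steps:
x(60, 44/(-13)) + 214 = 60 + 214 = 274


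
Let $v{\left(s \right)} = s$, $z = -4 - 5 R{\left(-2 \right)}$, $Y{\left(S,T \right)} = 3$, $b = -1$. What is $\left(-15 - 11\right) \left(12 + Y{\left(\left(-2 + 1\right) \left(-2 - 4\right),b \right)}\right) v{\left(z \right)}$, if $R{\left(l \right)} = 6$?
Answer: $13260$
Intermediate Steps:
$z = -34$ ($z = -4 - 30 = -34$)
$\left(-15 - 11\right) \left(12 + Y{\left(\left(-2 + 1\right) \left(-2 - 4\right),b \right)}\right) v{\left(z \right)} = \left(-15 - 11\right) \left(12 + 3\right) \left(-34\right) = \left(-26\right) 15 \left(-34\right) = \left(-390\right) \left(-34\right) = 13260$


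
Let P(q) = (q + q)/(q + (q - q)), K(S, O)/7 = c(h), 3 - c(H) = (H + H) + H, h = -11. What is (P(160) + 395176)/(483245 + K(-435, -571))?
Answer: 56454/69071 ≈ 0.81733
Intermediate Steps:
c(H) = 3 - 3*H (c(H) = 3 - ((H + H) + H) = 3 - (2*H + H) = 3 - 3*H)
K(S, O) = 252 (K(S, O) = 7*(3 - 3*(-11)) = 7*(3 + 33) = 7*36 = 252)
P(q) = 2 (P(q) = (2*q)/(q + 0) = (2*q)/q = 2)
(P(160) + 395176)/(483245 + K(-435, -571)) = (2 + 395176)/(483245 + 252) = 395178/483497 = 395178*(1/483497) = 56454/69071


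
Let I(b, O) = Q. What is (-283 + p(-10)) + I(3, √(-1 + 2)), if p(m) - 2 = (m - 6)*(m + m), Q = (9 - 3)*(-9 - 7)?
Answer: -57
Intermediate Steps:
Q = -96 (Q = 6*(-16) = -96)
I(b, O) = -96
p(m) = 2 + 2*m*(-6 + m) (p(m) = 2 + (m - 6)*(m + m) = 2 + (-6 + m)*(2*m) = 2 + 2*m*(-6 + m))
(-283 + p(-10)) + I(3, √(-1 + 2)) = (-283 + (2 - 12*(-10) + 2*(-10)²)) - 96 = (-283 + (2 + 120 + 2*100)) - 96 = (-283 + (2 + 120 + 200)) - 96 = (-283 + 322) - 96 = 39 - 96 = -57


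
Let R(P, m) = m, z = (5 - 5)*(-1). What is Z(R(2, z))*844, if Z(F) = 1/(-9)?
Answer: -844/9 ≈ -93.778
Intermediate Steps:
z = 0 (z = 0*(-1) = 0)
Z(F) = -⅑
Z(R(2, z))*844 = -⅑*844 = -844/9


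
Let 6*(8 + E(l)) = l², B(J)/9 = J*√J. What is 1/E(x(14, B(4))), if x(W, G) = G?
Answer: 1/856 ≈ 0.0011682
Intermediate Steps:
B(J) = 9*J^(3/2) (B(J) = 9*(J*√J) = 9*J^(3/2))
E(l) = -8 + l²/6
1/E(x(14, B(4))) = 1/(-8 + (9*4^(3/2))²/6) = 1/(-8 + (9*8)²/6) = 1/(-8 + (⅙)*72²) = 1/(-8 + (⅙)*5184) = 1/(-8 + 864) = 1/856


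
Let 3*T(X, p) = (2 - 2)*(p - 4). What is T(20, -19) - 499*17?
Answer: -8483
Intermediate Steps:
T(X, p) = 0 (T(X, p) = ((2 - 2)*(p - 4))/3 = (0*(-4 + p))/3 = (⅓)*0 = 0)
T(20, -19) - 499*17 = 0 - 499*17 = 0 - 8483 = -8483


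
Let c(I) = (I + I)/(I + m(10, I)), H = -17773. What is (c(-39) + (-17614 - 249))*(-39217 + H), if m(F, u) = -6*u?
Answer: 1018035166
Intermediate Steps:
c(I) = -2/5 (c(I) = (I + I)/(I - 6*I) = (2*I)/((-5*I)) = (2*I)*(-1/(5*I)) = -2/5)
(c(-39) + (-17614 - 249))*(-39217 + H) = (-2/5 + (-17614 - 249))*(-39217 - 17773) = (-2/5 - 17863)*(-56990) = -89317/5*(-56990) = 1018035166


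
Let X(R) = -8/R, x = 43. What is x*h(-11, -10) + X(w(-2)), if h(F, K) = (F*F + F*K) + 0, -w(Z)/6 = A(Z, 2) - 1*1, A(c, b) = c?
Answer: 89393/9 ≈ 9932.6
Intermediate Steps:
w(Z) = 6 - 6*Z (w(Z) = -6*(Z - 1*1) = -6*(Z - 1) = -6*(-1 + Z) = 6 - 6*Z)
h(F, K) = F² + F*K (h(F, K) = (F² + F*K) + 0 = F² + F*K)
x*h(-11, -10) + X(w(-2)) = 43*(-11*(-11 - 10)) - 8/(6 - 6*(-2)) = 43*(-11*(-21)) - 8/(6 + 12) = 43*231 - 8/18 = 9933 - 8*1/18 = 9933 - 4/9 = 89393/9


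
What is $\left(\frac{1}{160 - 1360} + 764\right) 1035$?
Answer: $\frac{63259131}{80} \approx 7.9074 \cdot 10^{5}$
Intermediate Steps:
$\left(\frac{1}{160 - 1360} + 764\right) 1035 = \left(\frac{1}{-1200} + 764\right) 1035 = \left(- \frac{1}{1200} + 764\right) 1035 = \frac{916799}{1200} \cdot 1035 = \frac{63259131}{80}$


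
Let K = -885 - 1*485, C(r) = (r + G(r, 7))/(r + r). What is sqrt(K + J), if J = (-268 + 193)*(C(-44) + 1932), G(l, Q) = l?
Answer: I*sqrt(146345) ≈ 382.55*I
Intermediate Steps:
C(r) = 1 (C(r) = (r + r)/(r + r) = (2*r)/((2*r)) = (2*r)*(1/(2*r)) = 1)
J = -144975 (J = (-268 + 193)*(1 + 1932) = -75*1933 = -144975)
K = -1370 (K = -885 - 485 = -1370)
sqrt(K + J) = sqrt(-1370 - 144975) = sqrt(-146345) = I*sqrt(146345)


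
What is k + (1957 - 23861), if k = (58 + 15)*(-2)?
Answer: -22050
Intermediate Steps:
k = -146 (k = 73*(-2) = -146)
k + (1957 - 23861) = -146 + (1957 - 23861) = -146 - 21904 = -22050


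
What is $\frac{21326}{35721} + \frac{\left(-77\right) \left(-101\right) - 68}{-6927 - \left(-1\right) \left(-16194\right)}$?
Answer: $\frac{3455639}{13109607} \approx 0.2636$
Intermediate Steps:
$\frac{21326}{35721} + \frac{\left(-77\right) \left(-101\right) - 68}{-6927 - \left(-1\right) \left(-16194\right)} = 21326 \cdot \frac{1}{35721} + \frac{7777 - 68}{-6927 - 16194} = \frac{21326}{35721} + \frac{7709}{-6927 - 16194} = \frac{21326}{35721} + \frac{7709}{-23121} = \frac{21326}{35721} + 7709 \left(- \frac{1}{23121}\right) = \frac{21326}{35721} - \frac{7709}{23121} = \frac{3455639}{13109607}$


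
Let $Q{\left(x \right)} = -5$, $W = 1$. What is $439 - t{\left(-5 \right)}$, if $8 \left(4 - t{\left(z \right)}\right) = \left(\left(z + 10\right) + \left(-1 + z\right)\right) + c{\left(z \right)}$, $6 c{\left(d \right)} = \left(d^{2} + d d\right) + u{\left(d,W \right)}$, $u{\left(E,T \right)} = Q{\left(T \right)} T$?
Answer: $\frac{6973}{16} \approx 435.81$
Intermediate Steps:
$u{\left(E,T \right)} = - 5 T$
$c{\left(d \right)} = - \frac{5}{6} + \frac{d^{2}}{3}$ ($c{\left(d \right)} = \frac{\left(d^{2} + d d\right) - 5}{6} = \frac{\left(d^{2} + d^{2}\right) - 5}{6} = \frac{2 d^{2} - 5}{6} = \frac{-5 + 2 d^{2}}{6} = - \frac{5}{6} + \frac{d^{2}}{3}$)
$t{\left(z \right)} = \frac{143}{48} - \frac{z}{4} - \frac{z^{2}}{24}$ ($t{\left(z \right)} = 4 - \frac{\left(\left(z + 10\right) + \left(-1 + z\right)\right) + \left(- \frac{5}{6} + \frac{z^{2}}{3}\right)}{8} = 4 - \frac{\left(\left(10 + z\right) + \left(-1 + z\right)\right) + \left(- \frac{5}{6} + \frac{z^{2}}{3}\right)}{8} = 4 - \frac{\left(9 + 2 z\right) + \left(- \frac{5}{6} + \frac{z^{2}}{3}\right)}{8} = 4 - \frac{\frac{49}{6} + 2 z + \frac{z^{2}}{3}}{8} = 4 - \left(\frac{49}{48} + \frac{z}{4} + \frac{z^{2}}{24}\right) = \frac{143}{48} - \frac{z}{4} - \frac{z^{2}}{24}$)
$439 - t{\left(-5 \right)} = 439 - \left(\frac{143}{48} - - \frac{5}{4} - \frac{\left(-5\right)^{2}}{24}\right) = 439 - \left(\frac{143}{48} + \frac{5}{4} - \frac{25}{24}\right) = 439 - \frac{51}{16} = \frac{6973}{16}$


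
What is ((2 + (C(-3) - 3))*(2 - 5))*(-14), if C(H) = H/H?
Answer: 0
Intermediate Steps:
C(H) = 1
((2 + (C(-3) - 3))*(2 - 5))*(-14) = ((2 + (1 - 3))*(2 - 5))*(-14) = ((2 - 2)*(-3))*(-14) = (0*(-3))*(-14) = 0*(-14) = 0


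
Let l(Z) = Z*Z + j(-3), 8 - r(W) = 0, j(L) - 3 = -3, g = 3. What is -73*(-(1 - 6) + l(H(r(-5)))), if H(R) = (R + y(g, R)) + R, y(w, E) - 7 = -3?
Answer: -29565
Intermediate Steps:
j(L) = 0 (j(L) = 3 - 3 = 0)
r(W) = 8 (r(W) = 8 - 1*0 = 8 + 0 = 8)
y(w, E) = 4 (y(w, E) = 7 - 3 = 4)
H(R) = 4 + 2*R (H(R) = (R + 4) + R = (4 + R) + R = 4 + 2*R)
l(Z) = Z² (l(Z) = Z*Z + 0 = Z² + 0 = Z²)
-73*(-(1 - 6) + l(H(r(-5)))) = -73*(-(1 - 6) + (4 + 2*8)²) = -73*(-1*(-5) + (4 + 16)²) = -73*(5 + 20²) = -73*(5 + 400) = -73*405 = -29565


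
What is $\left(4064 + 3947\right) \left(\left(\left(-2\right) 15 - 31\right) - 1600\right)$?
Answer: $-13306271$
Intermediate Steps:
$\left(4064 + 3947\right) \left(\left(\left(-2\right) 15 - 31\right) - 1600\right) = 8011 \left(\left(-30 - 31\right) - 1600\right) = 8011 \left(-61 - 1600\right) = 8011 \left(-1661\right) = -13306271$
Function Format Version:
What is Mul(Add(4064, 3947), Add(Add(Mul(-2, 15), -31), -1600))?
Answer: -13306271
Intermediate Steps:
Mul(Add(4064, 3947), Add(Add(Mul(-2, 15), -31), -1600)) = Mul(8011, Add(Add(-30, -31), -1600)) = Mul(8011, Add(-61, -1600)) = Mul(8011, -1661) = -13306271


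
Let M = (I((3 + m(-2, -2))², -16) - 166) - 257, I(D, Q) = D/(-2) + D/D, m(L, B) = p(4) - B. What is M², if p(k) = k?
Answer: 855625/4 ≈ 2.1391e+5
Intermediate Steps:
m(L, B) = 4 - B
I(D, Q) = 1 - D/2 (I(D, Q) = D*(-½) + 1 = -D/2 + 1 = 1 - D/2)
M = -925/2 (M = ((1 - (3 + (4 - 1*(-2)))²/2) - 166) - 257 = ((1 - (3 + (4 + 2))²/2) - 166) - 257 = ((1 - (3 + 6)²/2) - 166) - 257 = ((1 - ½*9²) - 166) - 257 = ((1 - ½*81) - 166) - 257 = ((1 - 81/2) - 166) - 257 = (-79/2 - 166) - 257 = -411/2 - 257 = -925/2 ≈ -462.50)
M² = (-925/2)² = 855625/4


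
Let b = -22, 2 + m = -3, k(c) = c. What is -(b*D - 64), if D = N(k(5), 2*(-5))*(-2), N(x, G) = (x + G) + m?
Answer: 504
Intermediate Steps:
m = -5 (m = -2 - 3 = -5)
N(x, G) = -5 + G + x (N(x, G) = (x + G) - 5 = (G + x) - 5 = -5 + G + x)
D = 20 (D = (-5 + 2*(-5) + 5)*(-2) = (-5 - 10 + 5)*(-2) = -10*(-2) = 20)
-(b*D - 64) = -(-22*20 - 64) = -(-440 - 64) = -1*(-504) = 504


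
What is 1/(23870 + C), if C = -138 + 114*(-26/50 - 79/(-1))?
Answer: 25/816968 ≈ 3.0601e-5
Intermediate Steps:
C = 220218/25 (C = -138 + 114*(-26*1/50 - 79*(-1)) = -138 + 114*(-13/25 + 79) = -138 + 114*(1962/25) = -138 + 223668/25 = 220218/25 ≈ 8808.7)
1/(23870 + C) = 1/(23870 + 220218/25) = 1/(816968/25) = 25/816968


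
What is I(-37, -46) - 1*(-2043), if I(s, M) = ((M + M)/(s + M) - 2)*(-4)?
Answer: 169865/83 ≈ 2046.6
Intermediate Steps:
I(s, M) = 8 - 8*M/(M + s) (I(s, M) = ((2*M)/(M + s) - 2)*(-4) = (2*M/(M + s) - 2)*(-4) = (-2 + 2*M/(M + s))*(-4) = 8 - 8*M/(M + s))
I(-37, -46) - 1*(-2043) = 8*(-37)/(-46 - 37) - 1*(-2043) = 8*(-37)/(-83) + 2043 = 8*(-37)*(-1/83) + 2043 = 296/83 + 2043 = 169865/83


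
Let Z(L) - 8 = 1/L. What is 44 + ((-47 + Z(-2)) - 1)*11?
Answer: -803/2 ≈ -401.50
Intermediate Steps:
Z(L) = 8 + 1/L
44 + ((-47 + Z(-2)) - 1)*11 = 44 + ((-47 + (8 + 1/(-2))) - 1)*11 = 44 + ((-47 + (8 - ½)) - 1)*11 = 44 + ((-47 + 15/2) - 1)*11 = 44 + (-79/2 - 1)*11 = 44 - 81/2*11 = 44 - 891/2 = -803/2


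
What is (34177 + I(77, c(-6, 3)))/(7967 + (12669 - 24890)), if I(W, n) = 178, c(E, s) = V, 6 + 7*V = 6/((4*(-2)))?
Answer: -34355/4254 ≈ -8.0759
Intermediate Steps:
V = -27/28 (V = -6/7 + (6/((4*(-2))))/7 = -6/7 + (6/(-8))/7 = -6/7 + (6*(-⅛))/7 = -6/7 + (⅐)*(-¾) = -6/7 - 3/28 = -27/28 ≈ -0.96429)
c(E, s) = -27/28
(34177 + I(77, c(-6, 3)))/(7967 + (12669 - 24890)) = (34177 + 178)/(7967 + (12669 - 24890)) = 34355/(7967 - 12221) = 34355/(-4254) = 34355*(-1/4254) = -34355/4254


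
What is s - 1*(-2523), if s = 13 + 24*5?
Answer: 2656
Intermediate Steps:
s = 133 (s = 13 + 120 = 133)
s - 1*(-2523) = 133 - 1*(-2523) = 133 + 2523 = 2656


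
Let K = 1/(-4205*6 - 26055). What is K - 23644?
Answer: -1212582541/51285 ≈ -23644.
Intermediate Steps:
K = -1/51285 (K = 1/(-25230 - 26055) = 1/(-51285) = -1/51285 ≈ -1.9499e-5)
K - 23644 = -1/51285 - 23644 = -1212582541/51285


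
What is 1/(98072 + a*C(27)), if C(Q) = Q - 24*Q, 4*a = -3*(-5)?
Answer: 4/382973 ≈ 1.0445e-5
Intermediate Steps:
a = 15/4 (a = (-3*(-5))/4 = (¼)*15 = 15/4 ≈ 3.7500)
C(Q) = -23*Q
1/(98072 + a*C(27)) = 1/(98072 + 15*(-23*27)/4) = 1/(98072 + (15/4)*(-621)) = 1/(98072 - 9315/4) = 1/(382973/4) = 4/382973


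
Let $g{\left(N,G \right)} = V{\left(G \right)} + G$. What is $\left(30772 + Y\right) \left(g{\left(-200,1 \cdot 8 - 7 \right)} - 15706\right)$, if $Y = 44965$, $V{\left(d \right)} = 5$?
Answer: $-1189070900$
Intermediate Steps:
$g{\left(N,G \right)} = 5 + G$
$\left(30772 + Y\right) \left(g{\left(-200,1 \cdot 8 - 7 \right)} - 15706\right) = \left(30772 + 44965\right) \left(\left(5 + \left(1 \cdot 8 - 7\right)\right) - 15706\right) = 75737 \left(\left(5 + \left(8 - 7\right)\right) - 15706\right) = 75737 \left(\left(5 + 1\right) - 15706\right) = 75737 \left(6 - 15706\right) = 75737 \left(-15700\right) = -1189070900$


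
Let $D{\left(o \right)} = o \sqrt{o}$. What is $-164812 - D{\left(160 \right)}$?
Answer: $-164812 - 640 \sqrt{10} \approx -1.6684 \cdot 10^{5}$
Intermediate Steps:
$D{\left(o \right)} = o^{\frac{3}{2}}$
$-164812 - D{\left(160 \right)} = -164812 - 160^{\frac{3}{2}} = -164812 - 640 \sqrt{10}$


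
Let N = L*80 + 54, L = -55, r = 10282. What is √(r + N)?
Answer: 4*√371 ≈ 77.045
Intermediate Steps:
N = -4346 (N = -55*80 + 54 = -4400 + 54 = -4346)
√(r + N) = √(10282 - 4346) = √5936 = 4*√371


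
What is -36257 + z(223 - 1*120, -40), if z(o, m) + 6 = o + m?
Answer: -36200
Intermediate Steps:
z(o, m) = -6 + m + o (z(o, m) = -6 + (o + m) = -6 + (m + o) = -6 + m + o)
-36257 + z(223 - 1*120, -40) = -36257 + (-6 - 40 + (223 - 1*120)) = -36257 + (-6 - 40 + (223 - 120)) = -36257 + (-6 - 40 + 103) = -36257 + 57 = -36200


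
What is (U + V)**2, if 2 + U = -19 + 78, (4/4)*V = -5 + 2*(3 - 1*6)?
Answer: 2116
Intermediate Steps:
V = -11 (V = -5 + 2*(3 - 1*6) = -5 + 2*(3 - 6) = -5 + 2*(-3) = -5 - 6 = -11)
U = 57 (U = -2 + (-19 + 78) = -2 + 59 = 57)
(U + V)**2 = (57 - 11)**2 = 46**2 = 2116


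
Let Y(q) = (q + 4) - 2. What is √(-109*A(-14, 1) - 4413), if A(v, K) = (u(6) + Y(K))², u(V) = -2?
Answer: I*√4522 ≈ 67.246*I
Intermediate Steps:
Y(q) = 2 + q (Y(q) = (4 + q) - 2 = 2 + q)
A(v, K) = K² (A(v, K) = (-2 + (2 + K))² = K²)
√(-109*A(-14, 1) - 4413) = √(-109*1² - 4413) = √(-109*1 - 4413) = √(-109 - 4413) = √(-4522) = I*√4522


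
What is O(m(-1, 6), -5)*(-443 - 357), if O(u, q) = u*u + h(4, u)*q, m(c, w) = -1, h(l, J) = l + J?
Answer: 11200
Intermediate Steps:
h(l, J) = J + l
O(u, q) = u² + q*(4 + u) (O(u, q) = u*u + (u + 4)*q = u² + (4 + u)*q = u² + q*(4 + u))
O(m(-1, 6), -5)*(-443 - 357) = ((-1)² - 5*(4 - 1))*(-443 - 357) = (1 - 5*3)*(-800) = (1 - 15)*(-800) = -14*(-800) = 11200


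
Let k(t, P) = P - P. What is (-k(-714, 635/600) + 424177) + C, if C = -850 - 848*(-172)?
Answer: 569183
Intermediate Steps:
k(t, P) = 0
C = 145006 (C = -850 + 145856 = 145006)
(-k(-714, 635/600) + 424177) + C = (-1*0 + 424177) + 145006 = (0 + 424177) + 145006 = 424177 + 145006 = 569183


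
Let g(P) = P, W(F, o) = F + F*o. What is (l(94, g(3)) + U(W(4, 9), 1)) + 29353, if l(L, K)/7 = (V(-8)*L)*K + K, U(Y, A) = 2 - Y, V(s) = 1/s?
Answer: 116357/4 ≈ 29089.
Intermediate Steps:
l(L, K) = 7*K - 7*K*L/8 (l(L, K) = 7*((L/(-8))*K + K) = 7*((-L/8)*K + K) = 7*(-K*L/8 + K) = 7*(K - K*L/8) = 7*K - 7*K*L/8)
(l(94, g(3)) + U(W(4, 9), 1)) + 29353 = ((7/8)*3*(8 - 1*94) + (2 - 4*(1 + 9))) + 29353 = ((7/8)*3*(8 - 94) + (2 - 4*10)) + 29353 = ((7/8)*3*(-86) + (2 - 1*40)) + 29353 = (-903/4 + (2 - 40)) + 29353 = (-903/4 - 38) + 29353 = -1055/4 + 29353 = 116357/4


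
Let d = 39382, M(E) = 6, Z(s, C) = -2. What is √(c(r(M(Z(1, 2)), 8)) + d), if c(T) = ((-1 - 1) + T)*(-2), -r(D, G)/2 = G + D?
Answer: √39442 ≈ 198.60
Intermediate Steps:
r(D, G) = -2*D - 2*G (r(D, G) = -2*(G + D) = -2*(D + G) = -2*D - 2*G)
c(T) = 4 - 2*T (c(T) = (-2 + T)*(-2) = 4 - 2*T)
√(c(r(M(Z(1, 2)), 8)) + d) = √((4 - 2*(-2*6 - 2*8)) + 39382) = √((4 - 2*(-12 - 16)) + 39382) = √((4 - 2*(-28)) + 39382) = √((4 + 56) + 39382) = √(60 + 39382) = √39442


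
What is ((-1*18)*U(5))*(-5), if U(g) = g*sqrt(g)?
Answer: 450*sqrt(5) ≈ 1006.2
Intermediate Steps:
U(g) = g**(3/2)
((-1*18)*U(5))*(-5) = ((-1*18)*5**(3/2))*(-5) = -90*sqrt(5)*(-5) = 450*sqrt(5)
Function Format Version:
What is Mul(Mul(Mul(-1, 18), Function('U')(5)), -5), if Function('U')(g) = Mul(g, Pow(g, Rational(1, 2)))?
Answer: Mul(450, Pow(5, Rational(1, 2))) ≈ 1006.2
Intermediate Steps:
Function('U')(g) = Pow(g, Rational(3, 2))
Mul(Mul(Mul(-1, 18), Function('U')(5)), -5) = Mul(Mul(Mul(-1, 18), Pow(5, Rational(3, 2))), -5) = Mul(Mul(-18, Mul(5, Pow(5, Rational(1, 2)))), -5) = Mul(Mul(-90, Pow(5, Rational(1, 2))), -5) = Mul(450, Pow(5, Rational(1, 2)))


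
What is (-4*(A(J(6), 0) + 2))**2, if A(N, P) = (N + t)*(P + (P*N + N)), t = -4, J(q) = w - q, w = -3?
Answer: 226576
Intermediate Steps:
J(q) = -3 - q
A(N, P) = (-4 + N)*(N + P + N*P) (A(N, P) = (N - 4)*(P + (P*N + N)) = (-4 + N)*(P + (N*P + N)) = (-4 + N)*(P + (N + N*P)) = (-4 + N)*(N + P + N*P))
(-4*(A(J(6), 0) + 2))**2 = (-4*(((-3 - 1*6)**2 - 4*(-3 - 1*6) - 4*0 + 0*(-3 - 1*6)**2 - 3*(-3 - 1*6)*0) + 2))**2 = (-4*(((-3 - 6)**2 - 4*(-3 - 6) + 0 + 0*(-3 - 6)**2 - 3*(-3 - 6)*0) + 2))**2 = (-4*(((-9)**2 - 4*(-9) + 0 + 0*(-9)**2 - 3*(-9)*0) + 2))**2 = (-4*((81 + 36 + 0 + 0*81 + 0) + 2))**2 = (-4*((81 + 36 + 0 + 0 + 0) + 2))**2 = (-4*(117 + 2))**2 = (-4*119)**2 = (-476)**2 = 226576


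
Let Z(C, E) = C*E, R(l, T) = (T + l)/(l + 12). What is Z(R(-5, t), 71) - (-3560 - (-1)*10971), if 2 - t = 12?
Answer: -52942/7 ≈ -7563.1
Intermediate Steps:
t = -10 (t = 2 - 1*12 = 2 - 12 = -10)
R(l, T) = (T + l)/(12 + l)
Z(R(-5, t), 71) - (-3560 - (-1)*10971) = ((-10 - 5)/(12 - 5))*71 - (-3560 - (-1)*10971) = (-15/7)*71 - (-3560 - 1*(-10971)) = ((1/7)*(-15))*71 - (-3560 + 10971) = -15/7*71 - 1*7411 = -1065/7 - 7411 = -52942/7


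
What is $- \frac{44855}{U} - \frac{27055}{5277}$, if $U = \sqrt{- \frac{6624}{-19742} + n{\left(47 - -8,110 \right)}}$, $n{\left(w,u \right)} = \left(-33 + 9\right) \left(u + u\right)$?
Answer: $- \frac{27055}{5277} + \frac{44855 i \sqrt{32152048233}}{13028892} \approx -5.127 + 617.32 i$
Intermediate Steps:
$n{\left(w,u \right)} = - 48 u$ ($n{\left(w,u \right)} = - 24 \cdot 2 u = - 48 u$)
$U = \frac{4 i \sqrt{32152048233}}{9871}$ ($U = \sqrt{- \frac{6624}{-19742} - 5280} = \sqrt{\left(-6624\right) \left(- \frac{1}{19742}\right) - 5280} = \sqrt{\frac{3312}{9871} - 5280} = \sqrt{- \frac{52115568}{9871}} = \frac{4 i \sqrt{32152048233}}{9871} \approx 72.661 i$)
$- \frac{44855}{U} - \frac{27055}{5277} = - \frac{44855}{\frac{4}{9871} i \sqrt{32152048233}} - \frac{27055}{5277} = - 44855 \left(- \frac{i \sqrt{32152048233}}{13028892}\right) - \frac{27055}{5277} = \frac{44855 i \sqrt{32152048233}}{13028892} - \frac{27055}{5277} = - \frac{27055}{5277} + \frac{44855 i \sqrt{32152048233}}{13028892}$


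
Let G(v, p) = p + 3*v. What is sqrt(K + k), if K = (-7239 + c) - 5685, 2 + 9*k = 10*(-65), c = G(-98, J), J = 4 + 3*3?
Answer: I*sqrt(119497)/3 ≈ 115.23*I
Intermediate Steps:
J = 13 (J = 4 + 9 = 13)
c = -281 (c = 13 + 3*(-98) = 13 - 294 = -281)
k = -652/9 (k = -2/9 + (10*(-65))/9 = -2/9 + (1/9)*(-650) = -2/9 - 650/9 = -652/9 ≈ -72.444)
K = -13205 (K = (-7239 - 281) - 5685 = -7520 - 5685 = -13205)
sqrt(K + k) = sqrt(-13205 - 652/9) = sqrt(-119497/9) = I*sqrt(119497)/3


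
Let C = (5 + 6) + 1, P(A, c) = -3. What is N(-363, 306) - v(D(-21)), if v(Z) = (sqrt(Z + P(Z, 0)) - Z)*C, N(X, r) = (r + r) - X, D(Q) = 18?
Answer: 1191 - 12*sqrt(15) ≈ 1144.5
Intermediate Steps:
N(X, r) = -X + 2*r (N(X, r) = 2*r - X = -X + 2*r)
C = 12 (C = 11 + 1 = 12)
v(Z) = -12*Z + 12*sqrt(-3 + Z) (v(Z) = (sqrt(Z - 3) - Z)*12 = (sqrt(-3 + Z) - Z)*12 = -12*Z + 12*sqrt(-3 + Z))
N(-363, 306) - v(D(-21)) = (-1*(-363) + 2*306) - (-12*18 + 12*sqrt(-3 + 18)) = (363 + 612) - (-216 + 12*sqrt(15)) = 975 + (216 - 12*sqrt(15)) = 1191 - 12*sqrt(15)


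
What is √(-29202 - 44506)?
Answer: 2*I*√18427 ≈ 271.49*I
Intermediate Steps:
√(-29202 - 44506) = √(-73708) = 2*I*√18427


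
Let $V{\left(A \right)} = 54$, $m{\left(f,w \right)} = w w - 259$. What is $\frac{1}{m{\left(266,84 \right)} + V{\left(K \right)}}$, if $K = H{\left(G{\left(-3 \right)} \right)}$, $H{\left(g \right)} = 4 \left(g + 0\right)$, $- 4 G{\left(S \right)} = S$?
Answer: $\frac{1}{6851} \approx 0.00014596$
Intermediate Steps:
$m{\left(f,w \right)} = -259 + w^{2}$ ($m{\left(f,w \right)} = w^{2} - 259 = -259 + w^{2}$)
$G{\left(S \right)} = - \frac{S}{4}$
$H{\left(g \right)} = 4 g$
$K = 3$ ($K = 4 \left(\left(- \frac{1}{4}\right) \left(-3\right)\right) = 4 \cdot \frac{3}{4} = 3$)
$\frac{1}{m{\left(266,84 \right)} + V{\left(K \right)}} = \frac{1}{\left(-259 + 84^{2}\right) + 54} = \frac{1}{\left(-259 + 7056\right) + 54} = \frac{1}{6797 + 54} = \frac{1}{6851}$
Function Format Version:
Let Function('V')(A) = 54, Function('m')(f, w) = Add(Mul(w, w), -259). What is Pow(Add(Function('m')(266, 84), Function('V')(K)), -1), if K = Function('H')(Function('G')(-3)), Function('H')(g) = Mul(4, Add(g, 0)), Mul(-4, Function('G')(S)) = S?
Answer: Rational(1, 6851) ≈ 0.00014596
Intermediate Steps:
Function('m')(f, w) = Add(-259, Pow(w, 2)) (Function('m')(f, w) = Add(Pow(w, 2), -259) = Add(-259, Pow(w, 2)))
Function('G')(S) = Mul(Rational(-1, 4), S)
Function('H')(g) = Mul(4, g)
K = 3 (K = Mul(4, Mul(Rational(-1, 4), -3)) = Mul(4, Rational(3, 4)) = 3)
Pow(Add(Function('m')(266, 84), Function('V')(K)), -1) = Pow(Add(Add(-259, Pow(84, 2)), 54), -1) = Pow(Add(Add(-259, 7056), 54), -1) = Pow(Add(6797, 54), -1) = Pow(6851, -1) = Rational(1, 6851)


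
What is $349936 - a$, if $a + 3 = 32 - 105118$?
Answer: $455025$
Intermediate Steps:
$a = -105089$ ($a = -3 + \left(32 - 105118\right) = -3 - 105086 = -105089$)
$349936 - a = 349936 - -105089 = 349936 + 105089 = 455025$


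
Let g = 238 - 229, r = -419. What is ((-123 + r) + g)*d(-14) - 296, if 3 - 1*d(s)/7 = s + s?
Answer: -115957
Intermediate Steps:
g = 9
d(s) = 21 - 14*s (d(s) = 21 - 7*(s + s) = 21 - 14*s)
((-123 + r) + g)*d(-14) - 296 = ((-123 - 419) + 9)*(21 - 14*(-14)) - 296 = (-542 + 9)*(21 + 196) - 296 = -533*217 - 296 = -115661 - 296 = -115957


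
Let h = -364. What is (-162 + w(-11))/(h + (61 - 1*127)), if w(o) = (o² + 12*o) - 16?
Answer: 189/430 ≈ 0.43953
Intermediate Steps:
w(o) = -16 + o² + 12*o
(-162 + w(-11))/(h + (61 - 1*127)) = (-162 + (-16 + (-11)² + 12*(-11)))/(-364 + (61 - 1*127)) = (-162 + (-16 + 121 - 132))/(-364 + (61 - 127)) = (-162 - 27)/(-364 - 66) = -189/(-430) = -189*(-1/430) = 189/430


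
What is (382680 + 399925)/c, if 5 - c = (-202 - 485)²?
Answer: -782605/471964 ≈ -1.6582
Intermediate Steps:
c = -471964 (c = 5 - (-202 - 485)² = 5 - 1*(-687)² = 5 - 1*471969 = 5 - 471969 = -471964)
(382680 + 399925)/c = (382680 + 399925)/(-471964) = 782605*(-1/471964) = -782605/471964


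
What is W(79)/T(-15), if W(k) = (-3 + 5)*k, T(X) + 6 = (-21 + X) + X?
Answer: -158/57 ≈ -2.7719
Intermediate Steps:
T(X) = -27 + 2*X (T(X) = -6 + ((-21 + X) + X) = -6 + (-21 + 2*X) = -27 + 2*X)
W(k) = 2*k
W(79)/T(-15) = (2*79)/(-27 + 2*(-15)) = 158/(-27 - 30) = 158/(-57) = 158*(-1/57) = -158/57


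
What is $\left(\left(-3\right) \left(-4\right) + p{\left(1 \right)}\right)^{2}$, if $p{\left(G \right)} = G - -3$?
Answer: $256$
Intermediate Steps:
$p{\left(G \right)} = 3 + G$ ($p{\left(G \right)} = G + 3 = 3 + G$)
$\left(\left(-3\right) \left(-4\right) + p{\left(1 \right)}\right)^{2} = \left(\left(-3\right) \left(-4\right) + \left(3 + 1\right)\right)^{2} = \left(12 + 4\right)^{2} = 16^{2} = 256$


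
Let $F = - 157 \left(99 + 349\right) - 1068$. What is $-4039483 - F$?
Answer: $-3968079$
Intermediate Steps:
$F = -71404$ ($F = \left(-157\right) 448 - 1068 = -70336 - 1068 = -71404$)
$-4039483 - F = -4039483 - -71404 = -4039483 + 71404 = -3968079$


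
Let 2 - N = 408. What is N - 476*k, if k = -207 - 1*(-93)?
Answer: 53858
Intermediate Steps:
N = -406 (N = 2 - 1*408 = 2 - 408 = -406)
k = -114 (k = -207 + 93 = -114)
N - 476*k = -406 - 476*(-114) = -406 + 54264 = 53858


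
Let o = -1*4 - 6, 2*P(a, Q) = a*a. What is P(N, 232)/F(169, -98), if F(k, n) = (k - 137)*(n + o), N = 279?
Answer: -2883/256 ≈ -11.262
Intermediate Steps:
P(a, Q) = a²/2 (P(a, Q) = (a*a)/2 = a²/2)
o = -10 (o = -4 - 6 = -10)
F(k, n) = (-137 + k)*(-10 + n) (F(k, n) = (k - 137)*(n - 10) = (-137 + k)*(-10 + n))
P(N, 232)/F(169, -98) = ((½)*279²)/(1370 - 137*(-98) - 10*169 + 169*(-98)) = ((½)*77841)/(1370 + 13426 - 1690 - 16562) = (77841/2)/(-3456) = (77841/2)*(-1/3456) = -2883/256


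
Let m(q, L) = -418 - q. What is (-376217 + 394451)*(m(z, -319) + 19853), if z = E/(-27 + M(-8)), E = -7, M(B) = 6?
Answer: 354371712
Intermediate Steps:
z = 1/3 (z = -7/(-27 + 6) = -7/(-21) = -1/21*(-7) = 1/3 ≈ 0.33333)
(-376217 + 394451)*(m(z, -319) + 19853) = (-376217 + 394451)*((-418 - 1*1/3) + 19853) = 18234*((-418 - 1/3) + 19853) = 18234*(-1255/3 + 19853) = 18234*(58304/3) = 354371712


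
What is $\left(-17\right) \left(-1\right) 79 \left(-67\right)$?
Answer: $-89981$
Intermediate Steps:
$\left(-17\right) \left(-1\right) 79 \left(-67\right) = 17 \cdot 79 \left(-67\right) = 1343 \left(-67\right) = -89981$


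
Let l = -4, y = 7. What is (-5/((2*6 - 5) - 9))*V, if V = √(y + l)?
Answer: 5*√3/2 ≈ 4.3301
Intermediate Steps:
V = √3 (V = √(7 - 4) = √3 ≈ 1.7320)
(-5/((2*6 - 5) - 9))*V = (-5/((2*6 - 5) - 9))*√3 = (-5/((12 - 5) - 9))*√3 = (-5/(7 - 9))*√3 = (-5/(-2))*√3 = (-½*(-5))*√3 = 5*√3/2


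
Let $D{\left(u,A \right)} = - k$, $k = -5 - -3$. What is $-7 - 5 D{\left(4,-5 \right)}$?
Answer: $-17$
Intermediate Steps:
$k = -2$ ($k = -5 + 3 = -2$)
$D{\left(u,A \right)} = 2$ ($D{\left(u,A \right)} = \left(-1\right) \left(-2\right) = 2$)
$-7 - 5 D{\left(4,-5 \right)} = -7 - 10 = -17$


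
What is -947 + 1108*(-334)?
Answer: -371019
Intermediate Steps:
-947 + 1108*(-334) = -947 - 370072 = -371019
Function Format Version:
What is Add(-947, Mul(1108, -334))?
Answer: -371019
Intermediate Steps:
Add(-947, Mul(1108, -334)) = Add(-947, -370072) = -371019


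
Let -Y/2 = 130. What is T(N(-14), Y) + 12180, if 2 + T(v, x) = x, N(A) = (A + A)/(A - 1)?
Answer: 11918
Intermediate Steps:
Y = -260 (Y = -2*130 = -260)
N(A) = 2*A/(-1 + A) (N(A) = (2*A)/(-1 + A) = 2*A/(-1 + A))
T(v, x) = -2 + x
T(N(-14), Y) + 12180 = (-2 - 260) + 12180 = -262 + 12180 = 11918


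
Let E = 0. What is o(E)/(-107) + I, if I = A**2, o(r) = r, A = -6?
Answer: 36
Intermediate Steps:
I = 36 (I = (-6)**2 = 36)
o(E)/(-107) + I = 0/(-107) + 36 = -1/107*0 + 36 = 0 + 36 = 36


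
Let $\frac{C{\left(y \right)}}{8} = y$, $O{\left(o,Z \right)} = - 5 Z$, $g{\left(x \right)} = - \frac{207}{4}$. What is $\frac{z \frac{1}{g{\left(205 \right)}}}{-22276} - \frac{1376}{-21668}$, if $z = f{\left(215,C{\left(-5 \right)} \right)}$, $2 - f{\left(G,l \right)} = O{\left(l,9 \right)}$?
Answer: $\frac{396811951}{6244625511} \approx 0.063545$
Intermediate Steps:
$g{\left(x \right)} = - \frac{207}{4}$ ($g{\left(x \right)} = \left(-207\right) \frac{1}{4} = - \frac{207}{4}$)
$C{\left(y \right)} = 8 y$
$f{\left(G,l \right)} = 47$ ($f{\left(G,l \right)} = 2 - \left(-5\right) 9 = 2 - -45 = 2 + 45 = 47$)
$z = 47$
$\frac{z \frac{1}{g{\left(205 \right)}}}{-22276} - \frac{1376}{-21668} = \frac{47 \frac{1}{- \frac{207}{4}}}{-22276} - \frac{1376}{-21668} = 47 \left(- \frac{4}{207}\right) \left(- \frac{1}{22276}\right) - - \frac{344}{5417} = \left(- \frac{188}{207}\right) \left(- \frac{1}{22276}\right) + \frac{344}{5417} = \frac{47}{1152783} + \frac{344}{5417} = \frac{396811951}{6244625511}$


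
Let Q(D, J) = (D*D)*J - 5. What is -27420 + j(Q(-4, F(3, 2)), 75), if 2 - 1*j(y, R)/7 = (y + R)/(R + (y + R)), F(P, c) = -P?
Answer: -2658536/97 ≈ -27408.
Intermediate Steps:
Q(D, J) = -5 + J*D² (Q(D, J) = D²*J - 5 = J*D² - 5 = -5 + J*D²)
j(y, R) = 14 - 7*(R + y)/(y + 2*R) (j(y, R) = 14 - 7*(y + R)/(R + (y + R)) = 14 - 7*(R + y)/(R + (R + y)) = 14 - 7*(R + y)/(y + 2*R))
-27420 + j(Q(-4, F(3, 2)), 75) = -27420 + 7*((-5 - 1*3*(-4)²) + 3*75)/((-5 - 1*3*(-4)²) + 2*75) = -27420 + 7*((-5 - 3*16) + 225)/((-5 - 3*16) + 150) = -27420 + 7*((-5 - 48) + 225)/((-5 - 48) + 150) = -27420 + 7*(-53 + 225)/(-53 + 150) = -27420 + 7*172/97 = -27420 + 7*(1/97)*172 = -27420 + 1204/97 = -2658536/97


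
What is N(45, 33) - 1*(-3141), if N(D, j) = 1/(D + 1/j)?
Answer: 4667559/1486 ≈ 3141.0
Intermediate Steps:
N(45, 33) - 1*(-3141) = 33/(1 + 45*33) - 1*(-3141) = 33/(1 + 1485) + 3141 = 33/1486 + 3141 = 4667559/1486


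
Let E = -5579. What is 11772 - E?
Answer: 17351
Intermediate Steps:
11772 - E = 11772 - 1*(-5579) = 11772 + 5579 = 17351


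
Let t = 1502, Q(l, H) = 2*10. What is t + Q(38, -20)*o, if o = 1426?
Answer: 30022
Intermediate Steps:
Q(l, H) = 20
t + Q(38, -20)*o = 1502 + 20*1426 = 1502 + 28520 = 30022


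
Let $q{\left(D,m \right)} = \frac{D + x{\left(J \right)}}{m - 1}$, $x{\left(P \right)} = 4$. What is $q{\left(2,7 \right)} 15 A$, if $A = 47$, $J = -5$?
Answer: $705$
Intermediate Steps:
$q{\left(D,m \right)} = \frac{4 + D}{-1 + m}$ ($q{\left(D,m \right)} = \frac{D + 4}{m - 1} = \frac{4 + D}{-1 + m}$)
$q{\left(2,7 \right)} 15 A = \frac{4 + 2}{-1 + 7} \cdot 15 \cdot 47 = \frac{1}{6} \cdot 6 \cdot 15 \cdot 47 = 1 \cdot 15 \cdot 47 = 15 \cdot 47 = 705$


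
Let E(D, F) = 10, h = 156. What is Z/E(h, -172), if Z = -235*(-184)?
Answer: 4324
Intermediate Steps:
Z = 43240
Z/E(h, -172) = 43240/10 = 43240*(1/10) = 4324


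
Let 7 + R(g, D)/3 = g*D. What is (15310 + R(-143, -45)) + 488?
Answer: 35082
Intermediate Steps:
R(g, D) = -21 + 3*D*g (R(g, D) = -21 + 3*(g*D) = -21 + 3*(D*g) = -21 + 3*D*g)
(15310 + R(-143, -45)) + 488 = (15310 + (-21 + 3*(-45)*(-143))) + 488 = (15310 + (-21 + 19305)) + 488 = (15310 + 19284) + 488 = 34594 + 488 = 35082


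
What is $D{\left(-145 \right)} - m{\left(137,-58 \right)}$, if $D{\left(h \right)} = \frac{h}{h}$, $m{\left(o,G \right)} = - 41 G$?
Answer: $-2377$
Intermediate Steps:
$D{\left(h \right)} = 1$
$D{\left(-145 \right)} - m{\left(137,-58 \right)} = 1 - \left(-41\right) \left(-58\right) = 1 - 2378 = -2377$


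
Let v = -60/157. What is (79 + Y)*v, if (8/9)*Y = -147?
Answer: 10365/314 ≈ 33.010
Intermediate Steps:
Y = -1323/8 (Y = (9/8)*(-147) = -1323/8 ≈ -165.38)
v = -60/157 (v = -60*1/157 = -60/157 ≈ -0.38217)
(79 + Y)*v = (79 - 1323/8)*(-60/157) = -691/8*(-60/157) = 10365/314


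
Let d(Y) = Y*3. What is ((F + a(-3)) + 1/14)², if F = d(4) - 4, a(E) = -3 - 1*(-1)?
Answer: 7225/196 ≈ 36.862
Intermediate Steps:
a(E) = -2 (a(E) = -3 + 1 = -2)
d(Y) = 3*Y
F = 8 (F = 3*4 - 4 = 12 - 4 = 8)
((F + a(-3)) + 1/14)² = ((8 - 2) + 1/14)² = (6 + 1/14)² = (85/14)² = 7225/196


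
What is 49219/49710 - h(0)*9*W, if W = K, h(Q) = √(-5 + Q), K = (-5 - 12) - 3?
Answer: 49219/49710 + 180*I*√5 ≈ 0.99012 + 402.49*I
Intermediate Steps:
K = -20 (K = -17 - 3 = -20)
W = -20
49219/49710 - h(0)*9*W = 49219/49710 - √(-5 + 0)*9*(-20) = 49219*(1/49710) - √(-5)*9*(-20) = 49219/49710 - (I*√5)*9*(-20) = 49219/49710 - 9*I*√5*(-20) = 49219/49710 - (-180)*I*√5 = 49219/49710 + 180*I*√5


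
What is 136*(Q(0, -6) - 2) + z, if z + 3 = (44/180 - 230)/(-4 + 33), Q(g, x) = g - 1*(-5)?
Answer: 518186/1305 ≈ 397.08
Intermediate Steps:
Q(g, x) = 5 + g (Q(g, x) = g + 5 = 5 + g)
z = -14254/1305 (z = -3 + (44/180 - 230)/(-4 + 33) = -3 + (44*(1/180) - 230)/29 = -3 + (11/45 - 230)*(1/29) = -3 - 10339/45*1/29 = -3 - 10339/1305 = -14254/1305 ≈ -10.923)
136*(Q(0, -6) - 2) + z = 136*((5 + 0) - 2) - 14254/1305 = 136*(5 - 2) - 14254/1305 = 136*3 - 14254/1305 = 408 - 14254/1305 = 518186/1305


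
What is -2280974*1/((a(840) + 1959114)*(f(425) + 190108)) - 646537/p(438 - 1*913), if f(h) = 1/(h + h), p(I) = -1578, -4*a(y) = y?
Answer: 4263680116902575326/10406345383253169 ≈ 409.72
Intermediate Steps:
a(y) = -y/4
f(h) = 1/(2*h)
-2280974*1/((a(840) + 1959114)*(f(425) + 190108)) - 646537/p(438 - 1*913) = -2280974*1/(((1/2)/425 + 190108)*(-1/4*840 + 1959114)) - 646537/(-1578) = -2280974*1/((-210 + 1959114)*((1/2)*(1/425) + 190108)) - 646537*(-1/1578) = -2280974*1/(1958904*(1/850 + 190108)) + 646537/1578 = -2280974/(1958904*(161591801/850)) + 646537/1578 = -2280974/158271412673052/425 + 646537/1578 = -2280974*425/158271412673052 + 646537/1578 = -484706975/79135706336526 + 646537/1578 = 4263680116902575326/10406345383253169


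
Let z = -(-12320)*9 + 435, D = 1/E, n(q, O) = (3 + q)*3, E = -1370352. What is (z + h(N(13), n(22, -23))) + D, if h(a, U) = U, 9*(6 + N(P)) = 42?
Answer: 152643509279/1370352 ≈ 1.1139e+5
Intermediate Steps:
N(P) = -4/3 (N(P) = -6 + (⅑)*42 = -6 + 14/3 = -4/3)
n(q, O) = 9 + 3*q
D = -1/1370352 (D = 1/(-1370352) = -1/1370352 ≈ -7.2974e-7)
z = 111315 (z = -280*(-396) + 435 = 110880 + 435 = 111315)
(z + h(N(13), n(22, -23))) + D = (111315 + (9 + 3*22)) - 1/1370352 = (111315 + (9 + 66)) - 1/1370352 = (111315 + 75) - 1/1370352 = 111390 - 1/1370352 = 152643509279/1370352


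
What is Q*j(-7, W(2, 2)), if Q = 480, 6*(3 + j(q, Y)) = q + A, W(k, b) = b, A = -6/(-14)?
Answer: -13760/7 ≈ -1965.7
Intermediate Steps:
A = 3/7 (A = -6*(-1/14) = 3/7 ≈ 0.42857)
j(q, Y) = -41/14 + q/6 (j(q, Y) = -3 + (q + 3/7)/6 = -3 + (3/7 + q)/6 = -3 + (1/14 + q/6) = -41/14 + q/6)
Q*j(-7, W(2, 2)) = 480*(-41/14 + (⅙)*(-7)) = 480*(-41/14 - 7/6) = 480*(-86/21) = -13760/7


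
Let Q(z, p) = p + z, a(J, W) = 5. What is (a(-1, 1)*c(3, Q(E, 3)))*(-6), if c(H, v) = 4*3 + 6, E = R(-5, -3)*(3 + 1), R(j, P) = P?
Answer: -540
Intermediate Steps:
E = -12 (E = -3*(3 + 1) = -3*4 = -12)
c(H, v) = 18 (c(H, v) = 12 + 6 = 18)
(a(-1, 1)*c(3, Q(E, 3)))*(-6) = (5*18)*(-6) = 90*(-6) = -540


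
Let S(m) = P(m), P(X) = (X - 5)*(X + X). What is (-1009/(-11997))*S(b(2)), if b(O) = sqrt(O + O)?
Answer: -4036/3999 ≈ -1.0093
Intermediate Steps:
b(O) = sqrt(2)*sqrt(O) (b(O) = sqrt(2*O) = sqrt(2)*sqrt(O))
P(X) = 2*X*(-5 + X) (P(X) = (-5 + X)*(2*X) = 2*X*(-5 + X))
S(m) = 2*m*(-5 + m)
(-1009/(-11997))*S(b(2)) = (-1009/(-11997))*(2*(sqrt(2)*sqrt(2))*(-5 + sqrt(2)*sqrt(2))) = (-1009*(-1/11997))*(2*2*(-5 + 2)) = 1009*(2*2*(-3))/11997 = (1009/11997)*(-12) = -4036/3999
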